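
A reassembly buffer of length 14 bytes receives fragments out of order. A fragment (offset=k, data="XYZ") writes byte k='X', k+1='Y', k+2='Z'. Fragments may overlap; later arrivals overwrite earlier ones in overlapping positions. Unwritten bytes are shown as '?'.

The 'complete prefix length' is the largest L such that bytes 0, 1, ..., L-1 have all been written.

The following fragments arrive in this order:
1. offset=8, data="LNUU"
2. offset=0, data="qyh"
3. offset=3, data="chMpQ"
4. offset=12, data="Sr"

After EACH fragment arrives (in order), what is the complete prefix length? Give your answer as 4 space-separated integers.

Answer: 0 3 12 14

Derivation:
Fragment 1: offset=8 data="LNUU" -> buffer=????????LNUU?? -> prefix_len=0
Fragment 2: offset=0 data="qyh" -> buffer=qyh?????LNUU?? -> prefix_len=3
Fragment 3: offset=3 data="chMpQ" -> buffer=qyhchMpQLNUU?? -> prefix_len=12
Fragment 4: offset=12 data="Sr" -> buffer=qyhchMpQLNUUSr -> prefix_len=14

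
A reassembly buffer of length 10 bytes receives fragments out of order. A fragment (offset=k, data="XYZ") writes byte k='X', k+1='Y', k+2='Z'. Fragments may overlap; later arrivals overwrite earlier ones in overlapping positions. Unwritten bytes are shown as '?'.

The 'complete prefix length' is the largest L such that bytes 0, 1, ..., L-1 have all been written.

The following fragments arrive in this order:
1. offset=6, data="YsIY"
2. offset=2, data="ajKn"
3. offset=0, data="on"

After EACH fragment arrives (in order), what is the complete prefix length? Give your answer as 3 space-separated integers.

Answer: 0 0 10

Derivation:
Fragment 1: offset=6 data="YsIY" -> buffer=??????YsIY -> prefix_len=0
Fragment 2: offset=2 data="ajKn" -> buffer=??ajKnYsIY -> prefix_len=0
Fragment 3: offset=0 data="on" -> buffer=onajKnYsIY -> prefix_len=10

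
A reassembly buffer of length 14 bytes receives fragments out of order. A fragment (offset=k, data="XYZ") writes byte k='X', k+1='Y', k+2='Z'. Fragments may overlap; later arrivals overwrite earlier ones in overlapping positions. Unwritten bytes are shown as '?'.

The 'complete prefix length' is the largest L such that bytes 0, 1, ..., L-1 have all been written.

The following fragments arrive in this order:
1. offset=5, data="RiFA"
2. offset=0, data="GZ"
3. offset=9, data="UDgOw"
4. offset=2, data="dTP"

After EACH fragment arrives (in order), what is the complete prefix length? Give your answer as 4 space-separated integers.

Fragment 1: offset=5 data="RiFA" -> buffer=?????RiFA????? -> prefix_len=0
Fragment 2: offset=0 data="GZ" -> buffer=GZ???RiFA????? -> prefix_len=2
Fragment 3: offset=9 data="UDgOw" -> buffer=GZ???RiFAUDgOw -> prefix_len=2
Fragment 4: offset=2 data="dTP" -> buffer=GZdTPRiFAUDgOw -> prefix_len=14

Answer: 0 2 2 14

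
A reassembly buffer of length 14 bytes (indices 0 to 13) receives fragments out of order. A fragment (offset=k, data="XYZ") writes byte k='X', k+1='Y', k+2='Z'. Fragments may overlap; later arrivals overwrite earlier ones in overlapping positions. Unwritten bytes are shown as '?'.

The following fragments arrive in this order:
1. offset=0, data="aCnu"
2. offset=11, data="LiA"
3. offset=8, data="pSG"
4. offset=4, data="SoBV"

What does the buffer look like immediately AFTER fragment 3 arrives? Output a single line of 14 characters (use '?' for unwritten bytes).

Answer: aCnu????pSGLiA

Derivation:
Fragment 1: offset=0 data="aCnu" -> buffer=aCnu??????????
Fragment 2: offset=11 data="LiA" -> buffer=aCnu???????LiA
Fragment 3: offset=8 data="pSG" -> buffer=aCnu????pSGLiA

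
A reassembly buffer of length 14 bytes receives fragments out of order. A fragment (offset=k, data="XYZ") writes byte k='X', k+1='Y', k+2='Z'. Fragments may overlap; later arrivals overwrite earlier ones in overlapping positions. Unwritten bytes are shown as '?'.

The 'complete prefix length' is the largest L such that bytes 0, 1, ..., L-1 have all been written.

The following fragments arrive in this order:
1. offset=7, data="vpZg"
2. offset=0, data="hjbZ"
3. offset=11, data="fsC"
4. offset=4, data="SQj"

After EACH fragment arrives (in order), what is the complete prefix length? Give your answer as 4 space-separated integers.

Answer: 0 4 4 14

Derivation:
Fragment 1: offset=7 data="vpZg" -> buffer=???????vpZg??? -> prefix_len=0
Fragment 2: offset=0 data="hjbZ" -> buffer=hjbZ???vpZg??? -> prefix_len=4
Fragment 3: offset=11 data="fsC" -> buffer=hjbZ???vpZgfsC -> prefix_len=4
Fragment 4: offset=4 data="SQj" -> buffer=hjbZSQjvpZgfsC -> prefix_len=14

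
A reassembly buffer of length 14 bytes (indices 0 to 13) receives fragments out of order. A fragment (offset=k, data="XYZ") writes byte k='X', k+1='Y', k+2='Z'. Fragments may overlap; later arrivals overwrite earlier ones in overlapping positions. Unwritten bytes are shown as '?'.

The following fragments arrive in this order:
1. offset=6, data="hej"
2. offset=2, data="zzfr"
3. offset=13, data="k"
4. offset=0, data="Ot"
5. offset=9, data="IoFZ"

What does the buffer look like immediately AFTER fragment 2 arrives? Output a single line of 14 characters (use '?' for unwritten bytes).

Fragment 1: offset=6 data="hej" -> buffer=??????hej?????
Fragment 2: offset=2 data="zzfr" -> buffer=??zzfrhej?????

Answer: ??zzfrhej?????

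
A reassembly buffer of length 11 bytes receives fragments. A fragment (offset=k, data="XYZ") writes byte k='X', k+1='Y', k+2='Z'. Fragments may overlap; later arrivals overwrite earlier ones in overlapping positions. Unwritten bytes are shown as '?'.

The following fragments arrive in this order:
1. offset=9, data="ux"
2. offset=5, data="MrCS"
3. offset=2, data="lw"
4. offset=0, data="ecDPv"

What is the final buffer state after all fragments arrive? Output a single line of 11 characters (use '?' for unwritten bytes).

Answer: ecDPvMrCSux

Derivation:
Fragment 1: offset=9 data="ux" -> buffer=?????????ux
Fragment 2: offset=5 data="MrCS" -> buffer=?????MrCSux
Fragment 3: offset=2 data="lw" -> buffer=??lw?MrCSux
Fragment 4: offset=0 data="ecDPv" -> buffer=ecDPvMrCSux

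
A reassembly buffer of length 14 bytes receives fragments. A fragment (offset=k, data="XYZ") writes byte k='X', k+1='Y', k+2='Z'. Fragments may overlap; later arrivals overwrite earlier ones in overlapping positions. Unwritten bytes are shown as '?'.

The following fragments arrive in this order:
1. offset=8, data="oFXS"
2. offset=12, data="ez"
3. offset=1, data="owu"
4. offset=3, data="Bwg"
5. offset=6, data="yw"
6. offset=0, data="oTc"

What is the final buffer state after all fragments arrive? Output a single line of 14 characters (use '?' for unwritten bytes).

Answer: oTcBwgywoFXSez

Derivation:
Fragment 1: offset=8 data="oFXS" -> buffer=????????oFXS??
Fragment 2: offset=12 data="ez" -> buffer=????????oFXSez
Fragment 3: offset=1 data="owu" -> buffer=?owu????oFXSez
Fragment 4: offset=3 data="Bwg" -> buffer=?owBwg??oFXSez
Fragment 5: offset=6 data="yw" -> buffer=?owBwgywoFXSez
Fragment 6: offset=0 data="oTc" -> buffer=oTcBwgywoFXSez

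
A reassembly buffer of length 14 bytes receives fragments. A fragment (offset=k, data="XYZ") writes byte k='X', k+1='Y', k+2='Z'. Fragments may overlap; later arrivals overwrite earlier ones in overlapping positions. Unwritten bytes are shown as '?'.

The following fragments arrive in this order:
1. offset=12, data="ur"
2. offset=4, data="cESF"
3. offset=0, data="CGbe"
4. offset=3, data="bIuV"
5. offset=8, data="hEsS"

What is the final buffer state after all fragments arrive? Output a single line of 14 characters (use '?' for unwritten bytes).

Fragment 1: offset=12 data="ur" -> buffer=????????????ur
Fragment 2: offset=4 data="cESF" -> buffer=????cESF????ur
Fragment 3: offset=0 data="CGbe" -> buffer=CGbecESF????ur
Fragment 4: offset=3 data="bIuV" -> buffer=CGbbIuVF????ur
Fragment 5: offset=8 data="hEsS" -> buffer=CGbbIuVFhEsSur

Answer: CGbbIuVFhEsSur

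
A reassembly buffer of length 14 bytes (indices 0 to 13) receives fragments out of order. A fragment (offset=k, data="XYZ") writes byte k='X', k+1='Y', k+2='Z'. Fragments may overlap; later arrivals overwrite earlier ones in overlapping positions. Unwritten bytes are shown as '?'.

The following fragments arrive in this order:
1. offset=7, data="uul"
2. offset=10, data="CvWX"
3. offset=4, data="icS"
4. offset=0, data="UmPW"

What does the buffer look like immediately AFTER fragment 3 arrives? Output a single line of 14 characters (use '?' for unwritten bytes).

Answer: ????icSuulCvWX

Derivation:
Fragment 1: offset=7 data="uul" -> buffer=???????uul????
Fragment 2: offset=10 data="CvWX" -> buffer=???????uulCvWX
Fragment 3: offset=4 data="icS" -> buffer=????icSuulCvWX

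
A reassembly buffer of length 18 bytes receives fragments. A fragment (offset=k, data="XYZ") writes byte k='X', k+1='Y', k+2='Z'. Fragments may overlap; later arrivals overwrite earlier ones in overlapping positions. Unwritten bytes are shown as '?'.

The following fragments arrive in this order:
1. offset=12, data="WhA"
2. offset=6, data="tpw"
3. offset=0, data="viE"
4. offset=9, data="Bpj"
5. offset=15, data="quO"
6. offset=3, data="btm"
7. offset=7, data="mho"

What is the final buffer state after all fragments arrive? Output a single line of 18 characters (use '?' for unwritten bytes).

Fragment 1: offset=12 data="WhA" -> buffer=????????????WhA???
Fragment 2: offset=6 data="tpw" -> buffer=??????tpw???WhA???
Fragment 3: offset=0 data="viE" -> buffer=viE???tpw???WhA???
Fragment 4: offset=9 data="Bpj" -> buffer=viE???tpwBpjWhA???
Fragment 5: offset=15 data="quO" -> buffer=viE???tpwBpjWhAquO
Fragment 6: offset=3 data="btm" -> buffer=viEbtmtpwBpjWhAquO
Fragment 7: offset=7 data="mho" -> buffer=viEbtmtmhopjWhAquO

Answer: viEbtmtmhopjWhAquO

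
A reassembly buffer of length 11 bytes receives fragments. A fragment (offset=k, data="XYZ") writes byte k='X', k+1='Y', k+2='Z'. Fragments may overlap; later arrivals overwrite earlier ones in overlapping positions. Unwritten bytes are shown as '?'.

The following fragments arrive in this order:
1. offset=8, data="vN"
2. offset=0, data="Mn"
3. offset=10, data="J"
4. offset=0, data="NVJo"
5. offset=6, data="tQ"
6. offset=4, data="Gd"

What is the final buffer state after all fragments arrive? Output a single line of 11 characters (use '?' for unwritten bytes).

Answer: NVJoGdtQvNJ

Derivation:
Fragment 1: offset=8 data="vN" -> buffer=????????vN?
Fragment 2: offset=0 data="Mn" -> buffer=Mn??????vN?
Fragment 3: offset=10 data="J" -> buffer=Mn??????vNJ
Fragment 4: offset=0 data="NVJo" -> buffer=NVJo????vNJ
Fragment 5: offset=6 data="tQ" -> buffer=NVJo??tQvNJ
Fragment 6: offset=4 data="Gd" -> buffer=NVJoGdtQvNJ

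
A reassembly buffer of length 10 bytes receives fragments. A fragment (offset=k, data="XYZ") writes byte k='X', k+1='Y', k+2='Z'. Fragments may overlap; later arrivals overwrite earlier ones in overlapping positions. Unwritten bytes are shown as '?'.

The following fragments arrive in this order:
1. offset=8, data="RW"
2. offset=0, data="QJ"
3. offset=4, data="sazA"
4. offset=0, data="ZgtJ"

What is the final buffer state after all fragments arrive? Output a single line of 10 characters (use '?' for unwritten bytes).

Answer: ZgtJsazARW

Derivation:
Fragment 1: offset=8 data="RW" -> buffer=????????RW
Fragment 2: offset=0 data="QJ" -> buffer=QJ??????RW
Fragment 3: offset=4 data="sazA" -> buffer=QJ??sazARW
Fragment 4: offset=0 data="ZgtJ" -> buffer=ZgtJsazARW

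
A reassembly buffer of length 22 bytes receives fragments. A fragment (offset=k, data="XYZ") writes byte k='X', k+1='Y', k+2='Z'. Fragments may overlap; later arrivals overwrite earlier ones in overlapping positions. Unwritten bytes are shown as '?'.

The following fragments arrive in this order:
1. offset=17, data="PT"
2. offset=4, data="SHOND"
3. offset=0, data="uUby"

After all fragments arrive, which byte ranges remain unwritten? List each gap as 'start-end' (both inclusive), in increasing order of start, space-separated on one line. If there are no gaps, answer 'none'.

Answer: 9-16 19-21

Derivation:
Fragment 1: offset=17 len=2
Fragment 2: offset=4 len=5
Fragment 3: offset=0 len=4
Gaps: 9-16 19-21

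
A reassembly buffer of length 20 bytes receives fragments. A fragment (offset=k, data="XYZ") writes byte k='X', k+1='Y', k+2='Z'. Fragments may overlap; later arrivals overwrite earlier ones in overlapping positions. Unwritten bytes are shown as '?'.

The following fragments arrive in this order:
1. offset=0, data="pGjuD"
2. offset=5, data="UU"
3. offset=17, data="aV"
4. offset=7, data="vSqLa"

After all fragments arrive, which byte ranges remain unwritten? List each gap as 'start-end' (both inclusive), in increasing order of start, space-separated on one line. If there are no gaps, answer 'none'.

Fragment 1: offset=0 len=5
Fragment 2: offset=5 len=2
Fragment 3: offset=17 len=2
Fragment 4: offset=7 len=5
Gaps: 12-16 19-19

Answer: 12-16 19-19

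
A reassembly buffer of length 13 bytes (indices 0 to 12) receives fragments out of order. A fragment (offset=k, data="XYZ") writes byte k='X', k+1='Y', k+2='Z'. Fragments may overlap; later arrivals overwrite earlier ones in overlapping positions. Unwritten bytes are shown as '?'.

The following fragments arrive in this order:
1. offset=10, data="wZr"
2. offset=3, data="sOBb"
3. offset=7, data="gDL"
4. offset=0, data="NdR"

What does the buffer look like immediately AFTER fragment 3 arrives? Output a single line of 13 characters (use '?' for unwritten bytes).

Fragment 1: offset=10 data="wZr" -> buffer=??????????wZr
Fragment 2: offset=3 data="sOBb" -> buffer=???sOBb???wZr
Fragment 3: offset=7 data="gDL" -> buffer=???sOBbgDLwZr

Answer: ???sOBbgDLwZr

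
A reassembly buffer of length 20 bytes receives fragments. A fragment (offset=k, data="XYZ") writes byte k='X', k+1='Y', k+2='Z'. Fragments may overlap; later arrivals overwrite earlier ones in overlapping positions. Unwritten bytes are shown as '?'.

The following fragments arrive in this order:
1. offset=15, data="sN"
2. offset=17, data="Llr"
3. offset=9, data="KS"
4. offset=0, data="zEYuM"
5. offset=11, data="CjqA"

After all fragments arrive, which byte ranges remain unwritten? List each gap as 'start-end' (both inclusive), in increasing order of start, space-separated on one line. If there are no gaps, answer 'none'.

Answer: 5-8

Derivation:
Fragment 1: offset=15 len=2
Fragment 2: offset=17 len=3
Fragment 3: offset=9 len=2
Fragment 4: offset=0 len=5
Fragment 5: offset=11 len=4
Gaps: 5-8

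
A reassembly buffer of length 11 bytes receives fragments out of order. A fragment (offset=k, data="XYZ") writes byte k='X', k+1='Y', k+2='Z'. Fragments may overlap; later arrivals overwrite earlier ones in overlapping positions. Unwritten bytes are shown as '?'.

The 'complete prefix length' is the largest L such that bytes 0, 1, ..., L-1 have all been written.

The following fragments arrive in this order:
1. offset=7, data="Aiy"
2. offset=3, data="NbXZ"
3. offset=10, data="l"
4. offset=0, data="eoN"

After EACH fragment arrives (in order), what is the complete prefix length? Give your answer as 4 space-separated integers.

Fragment 1: offset=7 data="Aiy" -> buffer=???????Aiy? -> prefix_len=0
Fragment 2: offset=3 data="NbXZ" -> buffer=???NbXZAiy? -> prefix_len=0
Fragment 3: offset=10 data="l" -> buffer=???NbXZAiyl -> prefix_len=0
Fragment 4: offset=0 data="eoN" -> buffer=eoNNbXZAiyl -> prefix_len=11

Answer: 0 0 0 11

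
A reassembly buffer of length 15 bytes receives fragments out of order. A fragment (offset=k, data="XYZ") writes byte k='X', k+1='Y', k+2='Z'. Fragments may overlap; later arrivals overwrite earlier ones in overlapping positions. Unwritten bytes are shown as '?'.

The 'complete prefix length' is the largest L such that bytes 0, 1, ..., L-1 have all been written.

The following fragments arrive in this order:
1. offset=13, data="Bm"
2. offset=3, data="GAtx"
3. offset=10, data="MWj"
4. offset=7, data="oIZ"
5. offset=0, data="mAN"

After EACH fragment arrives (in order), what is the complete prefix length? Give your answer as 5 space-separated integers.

Fragment 1: offset=13 data="Bm" -> buffer=?????????????Bm -> prefix_len=0
Fragment 2: offset=3 data="GAtx" -> buffer=???GAtx??????Bm -> prefix_len=0
Fragment 3: offset=10 data="MWj" -> buffer=???GAtx???MWjBm -> prefix_len=0
Fragment 4: offset=7 data="oIZ" -> buffer=???GAtxoIZMWjBm -> prefix_len=0
Fragment 5: offset=0 data="mAN" -> buffer=mANGAtxoIZMWjBm -> prefix_len=15

Answer: 0 0 0 0 15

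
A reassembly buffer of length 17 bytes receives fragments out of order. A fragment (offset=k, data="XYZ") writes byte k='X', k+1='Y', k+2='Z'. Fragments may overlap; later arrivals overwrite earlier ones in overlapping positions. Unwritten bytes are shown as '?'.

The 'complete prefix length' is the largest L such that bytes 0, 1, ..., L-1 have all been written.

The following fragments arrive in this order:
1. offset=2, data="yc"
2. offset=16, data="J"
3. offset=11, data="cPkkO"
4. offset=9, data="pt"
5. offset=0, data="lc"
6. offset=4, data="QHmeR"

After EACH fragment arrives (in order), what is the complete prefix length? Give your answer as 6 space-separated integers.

Answer: 0 0 0 0 4 17

Derivation:
Fragment 1: offset=2 data="yc" -> buffer=??yc????????????? -> prefix_len=0
Fragment 2: offset=16 data="J" -> buffer=??yc????????????J -> prefix_len=0
Fragment 3: offset=11 data="cPkkO" -> buffer=??yc???????cPkkOJ -> prefix_len=0
Fragment 4: offset=9 data="pt" -> buffer=??yc?????ptcPkkOJ -> prefix_len=0
Fragment 5: offset=0 data="lc" -> buffer=lcyc?????ptcPkkOJ -> prefix_len=4
Fragment 6: offset=4 data="QHmeR" -> buffer=lcycQHmeRptcPkkOJ -> prefix_len=17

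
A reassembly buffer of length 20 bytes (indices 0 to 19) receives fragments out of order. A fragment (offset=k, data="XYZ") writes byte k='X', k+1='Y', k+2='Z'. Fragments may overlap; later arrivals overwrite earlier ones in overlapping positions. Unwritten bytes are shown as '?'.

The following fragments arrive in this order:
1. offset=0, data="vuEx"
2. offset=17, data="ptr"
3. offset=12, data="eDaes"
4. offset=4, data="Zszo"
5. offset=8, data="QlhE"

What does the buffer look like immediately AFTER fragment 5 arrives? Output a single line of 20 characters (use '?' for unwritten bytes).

Fragment 1: offset=0 data="vuEx" -> buffer=vuEx????????????????
Fragment 2: offset=17 data="ptr" -> buffer=vuEx?????????????ptr
Fragment 3: offset=12 data="eDaes" -> buffer=vuEx????????eDaesptr
Fragment 4: offset=4 data="Zszo" -> buffer=vuExZszo????eDaesptr
Fragment 5: offset=8 data="QlhE" -> buffer=vuExZszoQlhEeDaesptr

Answer: vuExZszoQlhEeDaesptr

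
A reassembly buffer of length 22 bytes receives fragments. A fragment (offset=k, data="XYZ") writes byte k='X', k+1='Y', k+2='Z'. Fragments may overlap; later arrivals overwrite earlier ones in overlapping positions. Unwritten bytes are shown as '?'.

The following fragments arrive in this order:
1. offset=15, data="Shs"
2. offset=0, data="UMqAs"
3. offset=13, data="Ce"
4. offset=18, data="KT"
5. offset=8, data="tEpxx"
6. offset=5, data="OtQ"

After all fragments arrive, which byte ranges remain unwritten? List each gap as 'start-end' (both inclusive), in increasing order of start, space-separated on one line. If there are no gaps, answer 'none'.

Answer: 20-21

Derivation:
Fragment 1: offset=15 len=3
Fragment 2: offset=0 len=5
Fragment 3: offset=13 len=2
Fragment 4: offset=18 len=2
Fragment 5: offset=8 len=5
Fragment 6: offset=5 len=3
Gaps: 20-21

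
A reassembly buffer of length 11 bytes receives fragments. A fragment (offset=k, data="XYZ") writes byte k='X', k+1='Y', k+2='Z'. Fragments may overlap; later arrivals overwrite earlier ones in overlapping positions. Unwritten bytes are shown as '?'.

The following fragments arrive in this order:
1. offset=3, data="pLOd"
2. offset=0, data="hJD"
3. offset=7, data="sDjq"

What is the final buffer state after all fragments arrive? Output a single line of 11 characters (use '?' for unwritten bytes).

Fragment 1: offset=3 data="pLOd" -> buffer=???pLOd????
Fragment 2: offset=0 data="hJD" -> buffer=hJDpLOd????
Fragment 3: offset=7 data="sDjq" -> buffer=hJDpLOdsDjq

Answer: hJDpLOdsDjq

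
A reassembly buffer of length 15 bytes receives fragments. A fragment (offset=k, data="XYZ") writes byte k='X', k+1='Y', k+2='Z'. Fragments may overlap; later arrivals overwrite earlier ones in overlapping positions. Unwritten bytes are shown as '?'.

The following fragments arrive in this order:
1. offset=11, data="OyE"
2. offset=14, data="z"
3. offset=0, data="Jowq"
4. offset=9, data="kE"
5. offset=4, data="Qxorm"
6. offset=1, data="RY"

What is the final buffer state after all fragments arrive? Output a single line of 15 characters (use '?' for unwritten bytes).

Answer: JRYqQxormkEOyEz

Derivation:
Fragment 1: offset=11 data="OyE" -> buffer=???????????OyE?
Fragment 2: offset=14 data="z" -> buffer=???????????OyEz
Fragment 3: offset=0 data="Jowq" -> buffer=Jowq???????OyEz
Fragment 4: offset=9 data="kE" -> buffer=Jowq?????kEOyEz
Fragment 5: offset=4 data="Qxorm" -> buffer=JowqQxormkEOyEz
Fragment 6: offset=1 data="RY" -> buffer=JRYqQxormkEOyEz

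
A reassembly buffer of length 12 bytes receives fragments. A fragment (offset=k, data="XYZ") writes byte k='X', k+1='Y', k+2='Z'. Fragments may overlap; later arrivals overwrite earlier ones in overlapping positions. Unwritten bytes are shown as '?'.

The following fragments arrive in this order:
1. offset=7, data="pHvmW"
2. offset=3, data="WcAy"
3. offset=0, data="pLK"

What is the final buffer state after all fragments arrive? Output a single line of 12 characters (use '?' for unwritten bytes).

Answer: pLKWcAypHvmW

Derivation:
Fragment 1: offset=7 data="pHvmW" -> buffer=???????pHvmW
Fragment 2: offset=3 data="WcAy" -> buffer=???WcAypHvmW
Fragment 3: offset=0 data="pLK" -> buffer=pLKWcAypHvmW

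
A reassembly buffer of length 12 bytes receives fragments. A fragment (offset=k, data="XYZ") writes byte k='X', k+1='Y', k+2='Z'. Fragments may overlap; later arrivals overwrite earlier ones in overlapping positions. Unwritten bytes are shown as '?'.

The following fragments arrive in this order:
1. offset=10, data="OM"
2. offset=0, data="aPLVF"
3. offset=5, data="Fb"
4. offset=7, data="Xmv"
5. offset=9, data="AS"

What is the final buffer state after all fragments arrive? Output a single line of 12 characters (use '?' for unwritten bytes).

Fragment 1: offset=10 data="OM" -> buffer=??????????OM
Fragment 2: offset=0 data="aPLVF" -> buffer=aPLVF?????OM
Fragment 3: offset=5 data="Fb" -> buffer=aPLVFFb???OM
Fragment 4: offset=7 data="Xmv" -> buffer=aPLVFFbXmvOM
Fragment 5: offset=9 data="AS" -> buffer=aPLVFFbXmASM

Answer: aPLVFFbXmASM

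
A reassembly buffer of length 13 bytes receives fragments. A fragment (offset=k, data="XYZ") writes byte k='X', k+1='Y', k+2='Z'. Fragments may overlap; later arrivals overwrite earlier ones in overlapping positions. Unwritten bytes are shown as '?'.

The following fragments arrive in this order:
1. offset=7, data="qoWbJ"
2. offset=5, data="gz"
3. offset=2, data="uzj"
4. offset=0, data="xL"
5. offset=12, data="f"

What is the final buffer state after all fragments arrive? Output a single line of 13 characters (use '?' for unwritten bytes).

Answer: xLuzjgzqoWbJf

Derivation:
Fragment 1: offset=7 data="qoWbJ" -> buffer=???????qoWbJ?
Fragment 2: offset=5 data="gz" -> buffer=?????gzqoWbJ?
Fragment 3: offset=2 data="uzj" -> buffer=??uzjgzqoWbJ?
Fragment 4: offset=0 data="xL" -> buffer=xLuzjgzqoWbJ?
Fragment 5: offset=12 data="f" -> buffer=xLuzjgzqoWbJf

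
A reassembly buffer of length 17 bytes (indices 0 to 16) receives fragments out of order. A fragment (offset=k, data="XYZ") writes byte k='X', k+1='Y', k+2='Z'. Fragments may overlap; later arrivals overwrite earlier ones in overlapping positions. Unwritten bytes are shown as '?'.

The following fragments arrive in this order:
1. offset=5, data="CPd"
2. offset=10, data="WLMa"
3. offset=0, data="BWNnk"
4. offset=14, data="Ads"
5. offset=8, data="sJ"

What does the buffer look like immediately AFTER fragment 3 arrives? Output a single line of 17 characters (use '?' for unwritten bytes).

Answer: BWNnkCPd??WLMa???

Derivation:
Fragment 1: offset=5 data="CPd" -> buffer=?????CPd?????????
Fragment 2: offset=10 data="WLMa" -> buffer=?????CPd??WLMa???
Fragment 3: offset=0 data="BWNnk" -> buffer=BWNnkCPd??WLMa???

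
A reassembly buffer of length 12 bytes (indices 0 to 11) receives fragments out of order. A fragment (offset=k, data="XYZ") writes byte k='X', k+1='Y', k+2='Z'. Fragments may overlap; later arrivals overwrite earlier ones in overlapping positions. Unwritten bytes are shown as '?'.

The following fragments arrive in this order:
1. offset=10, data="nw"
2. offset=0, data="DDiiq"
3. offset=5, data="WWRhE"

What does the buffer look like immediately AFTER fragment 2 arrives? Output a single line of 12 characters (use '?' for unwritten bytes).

Fragment 1: offset=10 data="nw" -> buffer=??????????nw
Fragment 2: offset=0 data="DDiiq" -> buffer=DDiiq?????nw

Answer: DDiiq?????nw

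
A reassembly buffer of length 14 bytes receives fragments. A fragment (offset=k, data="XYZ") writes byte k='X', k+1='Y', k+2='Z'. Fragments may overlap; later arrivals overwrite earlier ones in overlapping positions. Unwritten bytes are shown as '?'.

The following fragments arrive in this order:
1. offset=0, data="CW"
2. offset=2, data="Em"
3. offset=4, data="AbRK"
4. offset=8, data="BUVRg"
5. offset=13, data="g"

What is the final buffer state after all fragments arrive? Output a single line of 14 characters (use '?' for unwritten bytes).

Answer: CWEmAbRKBUVRgg

Derivation:
Fragment 1: offset=0 data="CW" -> buffer=CW????????????
Fragment 2: offset=2 data="Em" -> buffer=CWEm??????????
Fragment 3: offset=4 data="AbRK" -> buffer=CWEmAbRK??????
Fragment 4: offset=8 data="BUVRg" -> buffer=CWEmAbRKBUVRg?
Fragment 5: offset=13 data="g" -> buffer=CWEmAbRKBUVRgg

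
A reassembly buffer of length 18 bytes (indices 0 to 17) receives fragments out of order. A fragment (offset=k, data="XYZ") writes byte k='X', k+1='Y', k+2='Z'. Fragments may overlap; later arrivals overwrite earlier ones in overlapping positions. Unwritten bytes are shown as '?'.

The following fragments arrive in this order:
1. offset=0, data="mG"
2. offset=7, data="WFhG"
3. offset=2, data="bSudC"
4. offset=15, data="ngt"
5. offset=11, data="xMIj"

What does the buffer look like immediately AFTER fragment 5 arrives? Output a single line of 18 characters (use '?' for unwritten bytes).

Fragment 1: offset=0 data="mG" -> buffer=mG????????????????
Fragment 2: offset=7 data="WFhG" -> buffer=mG?????WFhG???????
Fragment 3: offset=2 data="bSudC" -> buffer=mGbSudCWFhG???????
Fragment 4: offset=15 data="ngt" -> buffer=mGbSudCWFhG????ngt
Fragment 5: offset=11 data="xMIj" -> buffer=mGbSudCWFhGxMIjngt

Answer: mGbSudCWFhGxMIjngt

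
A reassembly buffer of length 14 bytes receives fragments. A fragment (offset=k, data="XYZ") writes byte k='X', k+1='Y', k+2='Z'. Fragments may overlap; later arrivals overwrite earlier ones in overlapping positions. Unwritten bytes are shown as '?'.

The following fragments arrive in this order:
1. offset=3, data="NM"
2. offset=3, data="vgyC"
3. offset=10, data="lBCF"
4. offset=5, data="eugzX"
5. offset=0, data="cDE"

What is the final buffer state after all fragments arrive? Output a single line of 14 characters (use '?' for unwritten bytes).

Fragment 1: offset=3 data="NM" -> buffer=???NM?????????
Fragment 2: offset=3 data="vgyC" -> buffer=???vgyC???????
Fragment 3: offset=10 data="lBCF" -> buffer=???vgyC???lBCF
Fragment 4: offset=5 data="eugzX" -> buffer=???vgeugzXlBCF
Fragment 5: offset=0 data="cDE" -> buffer=cDEvgeugzXlBCF

Answer: cDEvgeugzXlBCF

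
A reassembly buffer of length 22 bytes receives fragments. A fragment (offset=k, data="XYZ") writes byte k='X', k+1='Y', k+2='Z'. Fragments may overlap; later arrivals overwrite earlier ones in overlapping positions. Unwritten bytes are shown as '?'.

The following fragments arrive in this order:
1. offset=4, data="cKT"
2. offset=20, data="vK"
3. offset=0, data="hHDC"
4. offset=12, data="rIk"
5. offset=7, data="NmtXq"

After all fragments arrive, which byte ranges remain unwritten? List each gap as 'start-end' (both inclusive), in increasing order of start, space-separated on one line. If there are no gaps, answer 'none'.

Answer: 15-19

Derivation:
Fragment 1: offset=4 len=3
Fragment 2: offset=20 len=2
Fragment 3: offset=0 len=4
Fragment 4: offset=12 len=3
Fragment 5: offset=7 len=5
Gaps: 15-19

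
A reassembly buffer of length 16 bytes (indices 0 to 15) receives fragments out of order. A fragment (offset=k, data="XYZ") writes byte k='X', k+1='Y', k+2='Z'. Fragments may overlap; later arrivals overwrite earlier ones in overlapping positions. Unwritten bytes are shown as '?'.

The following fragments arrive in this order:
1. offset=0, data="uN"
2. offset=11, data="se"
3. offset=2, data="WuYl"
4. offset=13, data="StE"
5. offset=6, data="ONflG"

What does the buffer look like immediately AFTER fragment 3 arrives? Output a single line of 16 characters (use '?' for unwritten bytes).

Answer: uNWuYl?????se???

Derivation:
Fragment 1: offset=0 data="uN" -> buffer=uN??????????????
Fragment 2: offset=11 data="se" -> buffer=uN?????????se???
Fragment 3: offset=2 data="WuYl" -> buffer=uNWuYl?????se???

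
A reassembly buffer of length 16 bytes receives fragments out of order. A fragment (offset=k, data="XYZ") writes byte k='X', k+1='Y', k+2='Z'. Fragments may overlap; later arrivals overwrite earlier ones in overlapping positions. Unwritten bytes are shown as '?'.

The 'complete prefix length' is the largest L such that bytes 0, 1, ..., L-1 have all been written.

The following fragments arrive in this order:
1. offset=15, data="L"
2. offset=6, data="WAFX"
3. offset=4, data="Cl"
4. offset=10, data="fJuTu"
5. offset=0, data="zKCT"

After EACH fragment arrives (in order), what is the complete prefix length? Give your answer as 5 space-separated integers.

Fragment 1: offset=15 data="L" -> buffer=???????????????L -> prefix_len=0
Fragment 2: offset=6 data="WAFX" -> buffer=??????WAFX?????L -> prefix_len=0
Fragment 3: offset=4 data="Cl" -> buffer=????ClWAFX?????L -> prefix_len=0
Fragment 4: offset=10 data="fJuTu" -> buffer=????ClWAFXfJuTuL -> prefix_len=0
Fragment 5: offset=0 data="zKCT" -> buffer=zKCTClWAFXfJuTuL -> prefix_len=16

Answer: 0 0 0 0 16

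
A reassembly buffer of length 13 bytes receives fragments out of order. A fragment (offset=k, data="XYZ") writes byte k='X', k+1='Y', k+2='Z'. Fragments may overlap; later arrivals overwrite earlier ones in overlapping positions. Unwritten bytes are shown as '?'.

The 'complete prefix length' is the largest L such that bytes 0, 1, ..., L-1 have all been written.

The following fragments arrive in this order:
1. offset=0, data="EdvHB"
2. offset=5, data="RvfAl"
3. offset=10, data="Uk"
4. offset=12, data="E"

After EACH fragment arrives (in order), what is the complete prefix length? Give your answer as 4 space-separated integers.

Fragment 1: offset=0 data="EdvHB" -> buffer=EdvHB???????? -> prefix_len=5
Fragment 2: offset=5 data="RvfAl" -> buffer=EdvHBRvfAl??? -> prefix_len=10
Fragment 3: offset=10 data="Uk" -> buffer=EdvHBRvfAlUk? -> prefix_len=12
Fragment 4: offset=12 data="E" -> buffer=EdvHBRvfAlUkE -> prefix_len=13

Answer: 5 10 12 13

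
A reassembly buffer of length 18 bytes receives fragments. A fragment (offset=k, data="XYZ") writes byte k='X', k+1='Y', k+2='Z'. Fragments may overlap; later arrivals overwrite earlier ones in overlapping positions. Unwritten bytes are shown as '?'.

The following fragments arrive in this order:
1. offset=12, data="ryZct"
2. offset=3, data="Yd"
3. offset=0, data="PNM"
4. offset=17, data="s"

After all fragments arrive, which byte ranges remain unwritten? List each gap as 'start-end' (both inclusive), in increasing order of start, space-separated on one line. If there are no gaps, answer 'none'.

Answer: 5-11

Derivation:
Fragment 1: offset=12 len=5
Fragment 2: offset=3 len=2
Fragment 3: offset=0 len=3
Fragment 4: offset=17 len=1
Gaps: 5-11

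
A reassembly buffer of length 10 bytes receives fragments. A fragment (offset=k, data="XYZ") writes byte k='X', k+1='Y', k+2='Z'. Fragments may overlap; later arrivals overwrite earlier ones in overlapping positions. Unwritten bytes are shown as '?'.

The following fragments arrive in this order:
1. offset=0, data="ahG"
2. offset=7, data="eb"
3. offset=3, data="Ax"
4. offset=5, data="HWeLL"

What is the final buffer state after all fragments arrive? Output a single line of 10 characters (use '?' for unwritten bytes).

Answer: ahGAxHWeLL

Derivation:
Fragment 1: offset=0 data="ahG" -> buffer=ahG???????
Fragment 2: offset=7 data="eb" -> buffer=ahG????eb?
Fragment 3: offset=3 data="Ax" -> buffer=ahGAx??eb?
Fragment 4: offset=5 data="HWeLL" -> buffer=ahGAxHWeLL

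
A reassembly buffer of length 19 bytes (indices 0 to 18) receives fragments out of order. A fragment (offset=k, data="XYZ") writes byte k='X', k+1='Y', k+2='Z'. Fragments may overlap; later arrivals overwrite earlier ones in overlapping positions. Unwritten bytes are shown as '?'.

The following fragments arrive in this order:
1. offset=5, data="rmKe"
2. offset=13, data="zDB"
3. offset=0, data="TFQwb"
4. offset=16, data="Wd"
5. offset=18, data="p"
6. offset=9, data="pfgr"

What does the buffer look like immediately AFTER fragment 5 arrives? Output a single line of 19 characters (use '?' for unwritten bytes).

Answer: TFQwbrmKe????zDBWdp

Derivation:
Fragment 1: offset=5 data="rmKe" -> buffer=?????rmKe??????????
Fragment 2: offset=13 data="zDB" -> buffer=?????rmKe????zDB???
Fragment 3: offset=0 data="TFQwb" -> buffer=TFQwbrmKe????zDB???
Fragment 4: offset=16 data="Wd" -> buffer=TFQwbrmKe????zDBWd?
Fragment 5: offset=18 data="p" -> buffer=TFQwbrmKe????zDBWdp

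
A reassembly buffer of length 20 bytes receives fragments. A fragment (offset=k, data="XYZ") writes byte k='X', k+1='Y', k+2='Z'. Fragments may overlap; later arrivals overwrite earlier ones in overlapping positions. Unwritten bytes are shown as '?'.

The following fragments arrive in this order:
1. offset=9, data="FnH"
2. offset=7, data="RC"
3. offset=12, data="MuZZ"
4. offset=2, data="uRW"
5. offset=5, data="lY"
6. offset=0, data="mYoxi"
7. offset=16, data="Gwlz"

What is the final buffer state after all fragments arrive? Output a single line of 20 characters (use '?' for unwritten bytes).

Answer: mYoxilYRCFnHMuZZGwlz

Derivation:
Fragment 1: offset=9 data="FnH" -> buffer=?????????FnH????????
Fragment 2: offset=7 data="RC" -> buffer=???????RCFnH????????
Fragment 3: offset=12 data="MuZZ" -> buffer=???????RCFnHMuZZ????
Fragment 4: offset=2 data="uRW" -> buffer=??uRW??RCFnHMuZZ????
Fragment 5: offset=5 data="lY" -> buffer=??uRWlYRCFnHMuZZ????
Fragment 6: offset=0 data="mYoxi" -> buffer=mYoxilYRCFnHMuZZ????
Fragment 7: offset=16 data="Gwlz" -> buffer=mYoxilYRCFnHMuZZGwlz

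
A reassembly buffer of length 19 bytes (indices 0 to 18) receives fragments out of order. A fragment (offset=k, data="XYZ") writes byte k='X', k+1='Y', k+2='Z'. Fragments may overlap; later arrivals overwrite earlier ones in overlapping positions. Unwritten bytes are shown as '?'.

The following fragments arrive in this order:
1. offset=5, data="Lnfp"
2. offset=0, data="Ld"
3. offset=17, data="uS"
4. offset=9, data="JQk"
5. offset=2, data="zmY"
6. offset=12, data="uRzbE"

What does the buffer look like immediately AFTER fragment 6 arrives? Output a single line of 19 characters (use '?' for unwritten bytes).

Answer: LdzmYLnfpJQkuRzbEuS

Derivation:
Fragment 1: offset=5 data="Lnfp" -> buffer=?????Lnfp??????????
Fragment 2: offset=0 data="Ld" -> buffer=Ld???Lnfp??????????
Fragment 3: offset=17 data="uS" -> buffer=Ld???Lnfp????????uS
Fragment 4: offset=9 data="JQk" -> buffer=Ld???LnfpJQk?????uS
Fragment 5: offset=2 data="zmY" -> buffer=LdzmYLnfpJQk?????uS
Fragment 6: offset=12 data="uRzbE" -> buffer=LdzmYLnfpJQkuRzbEuS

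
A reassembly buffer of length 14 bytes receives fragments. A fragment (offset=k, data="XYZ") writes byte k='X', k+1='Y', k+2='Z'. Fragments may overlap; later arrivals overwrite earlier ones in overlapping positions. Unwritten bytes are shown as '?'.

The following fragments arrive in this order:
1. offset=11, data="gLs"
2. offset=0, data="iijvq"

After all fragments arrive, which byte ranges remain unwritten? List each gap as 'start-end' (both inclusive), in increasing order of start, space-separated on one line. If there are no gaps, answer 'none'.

Fragment 1: offset=11 len=3
Fragment 2: offset=0 len=5
Gaps: 5-10

Answer: 5-10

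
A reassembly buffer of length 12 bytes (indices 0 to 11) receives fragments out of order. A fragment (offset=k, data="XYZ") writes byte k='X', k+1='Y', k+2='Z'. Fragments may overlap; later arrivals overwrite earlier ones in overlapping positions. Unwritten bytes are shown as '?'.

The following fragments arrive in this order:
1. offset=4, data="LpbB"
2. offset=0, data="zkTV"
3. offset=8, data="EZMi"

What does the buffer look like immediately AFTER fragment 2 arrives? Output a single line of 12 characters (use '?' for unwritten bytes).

Answer: zkTVLpbB????

Derivation:
Fragment 1: offset=4 data="LpbB" -> buffer=????LpbB????
Fragment 2: offset=0 data="zkTV" -> buffer=zkTVLpbB????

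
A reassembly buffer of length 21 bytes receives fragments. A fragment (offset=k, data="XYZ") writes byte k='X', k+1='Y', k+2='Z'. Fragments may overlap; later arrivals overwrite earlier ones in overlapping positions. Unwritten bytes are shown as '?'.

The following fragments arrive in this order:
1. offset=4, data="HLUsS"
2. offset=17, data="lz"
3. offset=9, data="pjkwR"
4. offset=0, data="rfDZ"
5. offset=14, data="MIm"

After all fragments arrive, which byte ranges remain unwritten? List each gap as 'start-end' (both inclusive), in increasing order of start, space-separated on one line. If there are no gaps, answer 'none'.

Answer: 19-20

Derivation:
Fragment 1: offset=4 len=5
Fragment 2: offset=17 len=2
Fragment 3: offset=9 len=5
Fragment 4: offset=0 len=4
Fragment 5: offset=14 len=3
Gaps: 19-20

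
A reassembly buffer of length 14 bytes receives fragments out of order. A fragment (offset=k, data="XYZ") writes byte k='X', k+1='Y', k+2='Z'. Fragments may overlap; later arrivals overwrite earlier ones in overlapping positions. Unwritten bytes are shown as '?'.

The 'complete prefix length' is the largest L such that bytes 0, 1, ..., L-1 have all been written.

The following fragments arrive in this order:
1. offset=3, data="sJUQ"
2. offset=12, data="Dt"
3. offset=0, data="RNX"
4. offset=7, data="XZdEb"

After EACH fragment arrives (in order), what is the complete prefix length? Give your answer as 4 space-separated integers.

Answer: 0 0 7 14

Derivation:
Fragment 1: offset=3 data="sJUQ" -> buffer=???sJUQ??????? -> prefix_len=0
Fragment 2: offset=12 data="Dt" -> buffer=???sJUQ?????Dt -> prefix_len=0
Fragment 3: offset=0 data="RNX" -> buffer=RNXsJUQ?????Dt -> prefix_len=7
Fragment 4: offset=7 data="XZdEb" -> buffer=RNXsJUQXZdEbDt -> prefix_len=14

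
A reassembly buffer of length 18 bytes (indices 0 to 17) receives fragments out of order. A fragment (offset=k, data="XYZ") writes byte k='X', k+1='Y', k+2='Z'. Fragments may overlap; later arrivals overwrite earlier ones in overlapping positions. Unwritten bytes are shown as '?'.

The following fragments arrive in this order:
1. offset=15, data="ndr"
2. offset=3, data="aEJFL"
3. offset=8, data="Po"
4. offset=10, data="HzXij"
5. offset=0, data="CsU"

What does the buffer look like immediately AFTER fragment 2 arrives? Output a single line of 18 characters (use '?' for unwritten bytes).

Fragment 1: offset=15 data="ndr" -> buffer=???????????????ndr
Fragment 2: offset=3 data="aEJFL" -> buffer=???aEJFL???????ndr

Answer: ???aEJFL???????ndr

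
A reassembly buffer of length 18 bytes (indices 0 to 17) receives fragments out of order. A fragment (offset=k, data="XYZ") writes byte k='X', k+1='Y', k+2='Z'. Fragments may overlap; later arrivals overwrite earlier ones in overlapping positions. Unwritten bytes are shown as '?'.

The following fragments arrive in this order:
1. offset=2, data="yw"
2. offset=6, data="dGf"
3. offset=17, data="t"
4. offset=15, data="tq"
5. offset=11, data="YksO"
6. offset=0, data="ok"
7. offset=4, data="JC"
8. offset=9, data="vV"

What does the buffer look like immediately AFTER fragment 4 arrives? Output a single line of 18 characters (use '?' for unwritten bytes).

Answer: ??yw??dGf??????tqt

Derivation:
Fragment 1: offset=2 data="yw" -> buffer=??yw??????????????
Fragment 2: offset=6 data="dGf" -> buffer=??yw??dGf?????????
Fragment 3: offset=17 data="t" -> buffer=??yw??dGf????????t
Fragment 4: offset=15 data="tq" -> buffer=??yw??dGf??????tqt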